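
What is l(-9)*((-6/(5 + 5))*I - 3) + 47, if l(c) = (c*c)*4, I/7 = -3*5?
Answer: 19487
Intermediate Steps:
I = -105 (I = 7*(-3*5) = 7*(-15) = -105)
l(c) = 4*c² (l(c) = c²*4 = 4*c²)
l(-9)*((-6/(5 + 5))*I - 3) + 47 = (4*(-9)²)*(-6/(5 + 5)*(-105) - 3) + 47 = (4*81)*(-6/10*(-105) - 3) + 47 = 324*(-6*⅒*(-105) - 3) + 47 = 324*(-⅗*(-105) - 3) + 47 = 324*(63 - 3) + 47 = 324*60 + 47 = 19440 + 47 = 19487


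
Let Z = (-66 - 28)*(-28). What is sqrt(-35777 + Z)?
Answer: I*sqrt(33145) ≈ 182.06*I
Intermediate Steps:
Z = 2632 (Z = -94*(-28) = 2632)
sqrt(-35777 + Z) = sqrt(-35777 + 2632) = sqrt(-33145) = I*sqrt(33145)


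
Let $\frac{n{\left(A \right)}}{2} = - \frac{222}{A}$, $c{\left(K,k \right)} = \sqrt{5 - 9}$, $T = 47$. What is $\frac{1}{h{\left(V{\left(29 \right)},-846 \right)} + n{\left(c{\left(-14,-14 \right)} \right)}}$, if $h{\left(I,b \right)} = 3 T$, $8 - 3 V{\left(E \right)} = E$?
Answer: $\frac{47}{23055} - \frac{74 i}{23055} \approx 0.0020386 - 0.0032097 i$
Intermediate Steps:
$V{\left(E \right)} = \frac{8}{3} - \frac{E}{3}$
$c{\left(K,k \right)} = 2 i$ ($c{\left(K,k \right)} = \sqrt{-4} = 2 i$)
$h{\left(I,b \right)} = 141$ ($h{\left(I,b \right)} = 3 \cdot 47 = 141$)
$n{\left(A \right)} = - \frac{444}{A}$ ($n{\left(A \right)} = 2 \left(- \frac{222}{A}\right) = - \frac{444}{A}$)
$\frac{1}{h{\left(V{\left(29 \right)},-846 \right)} + n{\left(c{\left(-14,-14 \right)} \right)}} = \frac{1}{141 - \frac{444}{2 i}} = \frac{1}{141 - 444 \left(- \frac{i}{2}\right)} = \frac{1}{141 + 222 i} = \frac{141 - 222 i}{69165}$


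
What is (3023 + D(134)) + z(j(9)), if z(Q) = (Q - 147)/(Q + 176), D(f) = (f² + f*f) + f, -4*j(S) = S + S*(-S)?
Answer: 7579257/194 ≈ 39068.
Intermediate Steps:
j(S) = -S/4 + S²/4 (j(S) = -(S + S*(-S))/4 = -(S - S²)/4 = -S/4 + S²/4)
D(f) = f + 2*f² (D(f) = (f² + f²) + f = 2*f² + f = f + 2*f²)
z(Q) = (-147 + Q)/(176 + Q)
(3023 + D(134)) + z(j(9)) = (3023 + 134*(1 + 2*134)) + (-147 + (¼)*9*(-1 + 9))/(176 + (¼)*9*(-1 + 9)) = (3023 + 134*(1 + 268)) + (-147 + (¼)*9*8)/(176 + (¼)*9*8) = (3023 + 134*269) + (-147 + 18)/(176 + 18) = (3023 + 36046) - 129/194 = 39069 + (1/194)*(-129) = 39069 - 129/194 = 7579257/194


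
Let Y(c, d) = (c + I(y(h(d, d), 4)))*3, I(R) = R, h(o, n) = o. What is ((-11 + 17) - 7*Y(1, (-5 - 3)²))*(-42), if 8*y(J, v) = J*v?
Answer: 28854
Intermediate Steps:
y(J, v) = J*v/8 (y(J, v) = (J*v)/8 = J*v/8)
Y(c, d) = 3*c + 3*d/2 (Y(c, d) = (c + (⅛)*d*4)*3 = (c + d/2)*3 = 3*c + 3*d/2)
((-11 + 17) - 7*Y(1, (-5 - 3)²))*(-42) = ((-11 + 17) - 7*(3*1 + 3*(-5 - 3)²/2))*(-42) = (6 - 7*(3 + (3/2)*(-8)²))*(-42) = (6 - 7*(3 + (3/2)*64))*(-42) = (6 - 7*(3 + 96))*(-42) = (6 - 7*99)*(-42) = (6 - 693)*(-42) = -687*(-42) = 28854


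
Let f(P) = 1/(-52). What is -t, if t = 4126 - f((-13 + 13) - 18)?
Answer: -214553/52 ≈ -4126.0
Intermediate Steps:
f(P) = -1/52
t = 214553/52 (t = 4126 - 1*(-1/52) = 4126 + 1/52 = 214553/52 ≈ 4126.0)
-t = -1*214553/52 = -214553/52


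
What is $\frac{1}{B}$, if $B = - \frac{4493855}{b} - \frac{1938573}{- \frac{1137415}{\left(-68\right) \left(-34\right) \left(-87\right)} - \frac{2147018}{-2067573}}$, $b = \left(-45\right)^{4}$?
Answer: $- \frac{9394475621806125}{2720981034004675667339} \approx -3.4526 \cdot 10^{-6}$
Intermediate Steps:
$b = 4100625$
$B = - \frac{2720981034004675667339}{9394475621806125}$ ($B = - \frac{4493855}{4100625} - \frac{1938573}{- \frac{1137415}{\left(-68\right) \left(-34\right) \left(-87\right)} - \frac{2147018}{-2067573}} = \left(-4493855\right) \frac{1}{4100625} - \frac{1938573}{- \frac{1137415}{2312 \left(-87\right)} - - \frac{2147018}{2067573}} = - \frac{898771}{820125} - \frac{1938573}{- \frac{1137415}{-201144} + \frac{2147018}{2067573}} = - \frac{898771}{820125} - \frac{1938573}{\left(-1137415\right) \left(- \frac{1}{201144}\right) + \frac{2147018}{2067573}} = - \frac{898771}{820125} - \frac{1938573}{\frac{1137415}{201144} + \frac{2147018}{2067573}} = - \frac{898771}{820125} - \frac{1938573}{\frac{309283148043}{46208878168}} = - \frac{898771}{820125} - \frac{3317751243584232}{11454931409} = - \frac{2720981034004675667339}{9394475621806125} \approx -2.8964 \cdot 10^{5}$)
$\frac{1}{B} = \frac{1}{- \frac{2720981034004675667339}{9394475621806125}} = - \frac{9394475621806125}{2720981034004675667339}$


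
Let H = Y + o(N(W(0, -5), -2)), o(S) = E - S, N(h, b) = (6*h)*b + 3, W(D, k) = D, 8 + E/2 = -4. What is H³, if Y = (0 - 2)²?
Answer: -12167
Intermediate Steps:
E = -24 (E = -16 + 2*(-4) = -16 - 8 = -24)
Y = 4 (Y = (-2)² = 4)
N(h, b) = 3 + 6*b*h (N(h, b) = 6*b*h + 3 = 3 + 6*b*h)
o(S) = -24 - S
H = -23 (H = 4 + (-24 - (3 + 6*(-2)*0)) = 4 + (-24 - (3 + 0)) = 4 + (-24 - 1*3) = 4 + (-24 - 3) = 4 - 27 = -23)
H³ = (-23)³ = -12167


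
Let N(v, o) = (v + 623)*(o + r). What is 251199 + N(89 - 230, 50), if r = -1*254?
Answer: 152871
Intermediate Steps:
r = -254
N(v, o) = (-254 + o)*(623 + v) (N(v, o) = (v + 623)*(o - 254) = (623 + v)*(-254 + o) = (-254 + o)*(623 + v))
251199 + N(89 - 230, 50) = 251199 + (-158242 - 254*(89 - 230) + 623*50 + 50*(89 - 230)) = 251199 + (-158242 - 254*(-141) + 31150 + 50*(-141)) = 251199 + (-158242 + 35814 + 31150 - 7050) = 251199 - 98328 = 152871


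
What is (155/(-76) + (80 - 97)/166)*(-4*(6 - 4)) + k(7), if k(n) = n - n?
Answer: 27022/1577 ≈ 17.135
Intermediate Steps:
k(n) = 0
(155/(-76) + (80 - 97)/166)*(-4*(6 - 4)) + k(7) = (155/(-76) + (80 - 97)/166)*(-4*(6 - 4)) + 0 = (155*(-1/76) - 17*1/166)*(-4*2) + 0 = (-155/76 - 17/166)*(-8) + 0 = -13511/6308*(-8) + 0 = 27022/1577 + 0 = 27022/1577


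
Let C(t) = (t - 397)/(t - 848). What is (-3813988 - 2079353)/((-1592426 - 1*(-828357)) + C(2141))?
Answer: 7620089913/987939473 ≈ 7.7131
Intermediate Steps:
C(t) = (-397 + t)/(-848 + t)
(-3813988 - 2079353)/((-1592426 - 1*(-828357)) + C(2141)) = (-3813988 - 2079353)/((-1592426 - 1*(-828357)) + (-397 + 2141)/(-848 + 2141)) = -5893341/((-1592426 + 828357) + 1744/1293) = -5893341/(-764069 + (1/1293)*1744) = -5893341/(-764069 + 1744/1293) = -5893341/(-987939473/1293) = -5893341*(-1293/987939473) = 7620089913/987939473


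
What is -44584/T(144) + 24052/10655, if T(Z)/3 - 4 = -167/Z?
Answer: -22792203692/4357895 ≈ -5230.1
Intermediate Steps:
T(Z) = 12 - 501/Z (T(Z) = 12 + 3*(-167/Z) = 12 - 501/Z)
-44584/T(144) + 24052/10655 = -44584/(12 - 501/144) + 24052/10655 = -44584/(12 - 501*1/144) + 24052*(1/10655) = -44584/(12 - 167/48) + 24052/10655 = -44584/409/48 + 24052/10655 = -44584*48/409 + 24052/10655 = -2140032/409 + 24052/10655 = -22792203692/4357895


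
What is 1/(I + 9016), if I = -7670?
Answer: 1/1346 ≈ 0.00074294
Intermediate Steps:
1/(I + 9016) = 1/(-7670 + 9016) = 1/1346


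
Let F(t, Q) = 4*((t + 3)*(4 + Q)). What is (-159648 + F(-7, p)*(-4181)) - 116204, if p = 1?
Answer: 58628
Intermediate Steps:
F(t, Q) = 4*(3 + t)*(4 + Q) (F(t, Q) = 4*((3 + t)*(4 + Q)) = 4*(3 + t)*(4 + Q))
(-159648 + F(-7, p)*(-4181)) - 116204 = (-159648 + (48 + 12*1 + 16*(-7) + 4*1*(-7))*(-4181)) - 116204 = (-159648 + (48 + 12 - 112 - 28)*(-4181)) - 116204 = (-159648 - 80*(-4181)) - 116204 = (-159648 + 334480) - 116204 = 174832 - 116204 = 58628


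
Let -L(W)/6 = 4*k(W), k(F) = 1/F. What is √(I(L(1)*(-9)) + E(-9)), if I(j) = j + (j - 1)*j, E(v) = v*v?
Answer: 9*√577 ≈ 216.19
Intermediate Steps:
E(v) = v²
L(W) = -24/W
I(j) = j + j*(-1 + j) (I(j) = j + (-1 + j)*j = j + j*(-1 + j))
√(I(L(1)*(-9)) + E(-9)) = √((-24/1*(-9))² + (-9)²) = √((-24*1*(-9))² + 81) = √((-24*(-9))² + 81) = √(216² + 81) = √(46656 + 81) = √46737 = 9*√577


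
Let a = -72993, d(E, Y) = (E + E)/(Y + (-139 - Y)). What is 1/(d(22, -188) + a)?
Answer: -139/10146071 ≈ -1.3700e-5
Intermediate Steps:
d(E, Y) = -2*E/139 (d(E, Y) = (2*E)/(-139) = (2*E)*(-1/139) = -2*E/139)
1/(d(22, -188) + a) = 1/(-2/139*22 - 72993) = 1/(-44/139 - 72993) = 1/(-10146071/139) = -139/10146071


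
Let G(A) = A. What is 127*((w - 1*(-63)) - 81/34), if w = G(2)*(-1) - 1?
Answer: 248793/34 ≈ 7317.4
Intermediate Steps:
w = -3 (w = 2*(-1) - 1 = -2 - 1 = -3)
127*((w - 1*(-63)) - 81/34) = 127*((-3 - 1*(-63)) - 81/34) = 127*((-3 + 63) - 81*1/34) = 127*(60 - 81/34) = 127*(1959/34) = 248793/34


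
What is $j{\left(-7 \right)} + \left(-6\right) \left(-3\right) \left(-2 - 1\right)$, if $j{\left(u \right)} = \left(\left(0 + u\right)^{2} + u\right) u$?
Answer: $-348$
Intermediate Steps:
$j{\left(u \right)} = u \left(u + u^{2}\right)$ ($j{\left(u \right)} = \left(u^{2} + u\right) u = \left(u + u^{2}\right) u = u \left(u + u^{2}\right)$)
$j{\left(-7 \right)} + \left(-6\right) \left(-3\right) \left(-2 - 1\right) = \left(-7\right)^{2} \left(1 - 7\right) + \left(-6\right) \left(-3\right) \left(-2 - 1\right) = 49 \left(-6\right) + 18 \left(-2 - 1\right) = -294 + 18 \left(-3\right) = -294 - 54 = -348$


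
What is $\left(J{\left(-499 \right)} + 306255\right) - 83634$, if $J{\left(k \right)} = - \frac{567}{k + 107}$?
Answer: $\frac{12466857}{56} \approx 2.2262 \cdot 10^{5}$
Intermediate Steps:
$J{\left(k \right)} = - \frac{567}{107 + k}$
$\left(J{\left(-499 \right)} + 306255\right) - 83634 = \left(- \frac{567}{107 - 499} + 306255\right) - 83634 = \left(- \frac{567}{-392} + 306255\right) - 83634 = \left(\left(-567\right) \left(- \frac{1}{392}\right) + 306255\right) - 83634 = \left(\frac{81}{56} + 306255\right) - 83634 = \frac{17150361}{56} - 83634 = \frac{12466857}{56}$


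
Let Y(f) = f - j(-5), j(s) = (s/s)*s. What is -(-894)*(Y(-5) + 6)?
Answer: 5364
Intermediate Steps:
j(s) = s (j(s) = 1*s = s)
Y(f) = 5 + f (Y(f) = f - 1*(-5) = f + 5 = 5 + f)
-(-894)*(Y(-5) + 6) = -(-894)*((5 - 5) + 6) = -(-894)*(0 + 6) = -(-894)*6 = -149*(-36) = 5364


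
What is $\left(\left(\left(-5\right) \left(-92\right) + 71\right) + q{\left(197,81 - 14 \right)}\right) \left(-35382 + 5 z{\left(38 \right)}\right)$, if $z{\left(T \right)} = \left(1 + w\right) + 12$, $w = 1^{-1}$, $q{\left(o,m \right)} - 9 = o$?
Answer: $-26024944$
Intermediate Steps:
$q{\left(o,m \right)} = 9 + o$
$w = 1$
$z{\left(T \right)} = 14$ ($z{\left(T \right)} = \left(1 + 1\right) + 12 = 2 + 12 = 14$)
$\left(\left(\left(-5\right) \left(-92\right) + 71\right) + q{\left(197,81 - 14 \right)}\right) \left(-35382 + 5 z{\left(38 \right)}\right) = \left(\left(\left(-5\right) \left(-92\right) + 71\right) + \left(9 + 197\right)\right) \left(-35382 + 5 \cdot 14\right) = \left(\left(460 + 71\right) + 206\right) \left(-35382 + 70\right) = \left(531 + 206\right) \left(-35312\right) = 737 \left(-35312\right) = -26024944$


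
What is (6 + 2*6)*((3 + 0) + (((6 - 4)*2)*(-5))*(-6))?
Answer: 2214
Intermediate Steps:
(6 + 2*6)*((3 + 0) + (((6 - 4)*2)*(-5))*(-6)) = (6 + 12)*(3 + ((2*2)*(-5))*(-6)) = 18*(3 + (4*(-5))*(-6)) = 18*(3 - 20*(-6)) = 18*(3 + 120) = 18*123 = 2214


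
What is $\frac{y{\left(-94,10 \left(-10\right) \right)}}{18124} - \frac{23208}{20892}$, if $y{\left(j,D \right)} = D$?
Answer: $- \frac{8806479}{7888471} \approx -1.1164$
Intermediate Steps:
$\frac{y{\left(-94,10 \left(-10\right) \right)}}{18124} - \frac{23208}{20892} = \frac{10 \left(-10\right)}{18124} - \frac{23208}{20892} = \left(-100\right) \frac{1}{18124} - \frac{1934}{1741} = - \frac{25}{4531} - \frac{1934}{1741} = - \frac{8806479}{7888471}$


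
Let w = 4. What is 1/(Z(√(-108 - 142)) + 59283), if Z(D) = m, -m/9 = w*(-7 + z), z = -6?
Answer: 1/59751 ≈ 1.6736e-5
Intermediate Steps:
m = 468 (m = -36*(-7 - 6) = -36*(-13) = -9*(-52) = 468)
Z(D) = 468
1/(Z(√(-108 - 142)) + 59283) = 1/(468 + 59283) = 1/59751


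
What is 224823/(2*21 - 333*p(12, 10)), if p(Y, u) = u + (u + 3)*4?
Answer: -74941/6868 ≈ -10.912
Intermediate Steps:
p(Y, u) = 12 + 5*u (p(Y, u) = u + (3 + u)*4 = u + (12 + 4*u) = 12 + 5*u)
224823/(2*21 - 333*p(12, 10)) = 224823/(2*21 - 333*(12 + 5*10)) = 224823/(42 - 333*(12 + 50)) = 224823/(42 - 333*62) = 224823/(42 - 20646) = 224823/(-20604) = 224823*(-1/20604) = -74941/6868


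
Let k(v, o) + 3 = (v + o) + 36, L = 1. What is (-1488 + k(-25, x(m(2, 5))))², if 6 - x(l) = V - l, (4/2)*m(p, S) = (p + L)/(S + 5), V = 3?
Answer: 872434369/400 ≈ 2.1811e+6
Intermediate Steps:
m(p, S) = (1 + p)/(2*(5 + S)) (m(p, S) = ((p + 1)/(S + 5))/2 = ((1 + p)/(5 + S))/2 = (1 + p)/(2*(5 + S)))
x(l) = 3 + l (x(l) = 6 - (3 - l) = 6 + (-3 + l) = 3 + l)
k(v, o) = 33 + o + v (k(v, o) = -3 + ((v + o) + 36) = -3 + ((o + v) + 36) = -3 + (36 + o + v) = 33 + o + v)
(-1488 + k(-25, x(m(2, 5))))² = (-1488 + (33 + (3 + (1 + 2)/(2*(5 + 5))) - 25))² = (-1488 + (33 + (3 + (½)*3/10) - 25))² = (-1488 + (33 + (3 + (½)*(⅒)*3) - 25))² = (-1488 + (33 + (3 + 3/20) - 25))² = (-1488 + (33 + 63/20 - 25))² = (-1488 + 223/20)² = (-29537/20)² = 872434369/400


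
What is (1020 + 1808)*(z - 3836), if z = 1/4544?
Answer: -12323563581/1136 ≈ -1.0848e+7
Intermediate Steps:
z = 1/4544 ≈ 0.00022007
(1020 + 1808)*(z - 3836) = (1020 + 1808)*(1/4544 - 3836) = 2828*(-17430783/4544) = -12323563581/1136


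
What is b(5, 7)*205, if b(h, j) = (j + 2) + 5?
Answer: 2870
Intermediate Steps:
b(h, j) = 7 + j (b(h, j) = (2 + j) + 5 = 7 + j)
b(5, 7)*205 = (7 + 7)*205 = 14*205 = 2870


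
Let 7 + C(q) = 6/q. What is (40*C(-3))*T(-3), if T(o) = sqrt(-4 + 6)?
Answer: -360*sqrt(2) ≈ -509.12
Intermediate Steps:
T(o) = sqrt(2)
C(q) = -7 + 6/q
(40*C(-3))*T(-3) = (40*(-7 + 6/(-3)))*sqrt(2) = (40*(-7 + 6*(-1/3)))*sqrt(2) = (40*(-7 - 2))*sqrt(2) = (40*(-9))*sqrt(2) = -360*sqrt(2)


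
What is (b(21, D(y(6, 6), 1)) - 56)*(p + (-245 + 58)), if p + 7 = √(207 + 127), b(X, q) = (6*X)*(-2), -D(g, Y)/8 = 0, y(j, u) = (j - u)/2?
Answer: 59752 - 308*√334 ≈ 54123.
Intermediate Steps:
y(j, u) = j/2 - u/2 (y(j, u) = (j - u)*(½) = j/2 - u/2)
D(g, Y) = 0 (D(g, Y) = -8*0 = 0)
b(X, q) = -12*X
p = -7 + √334 (p = -7 + √(207 + 127) = -7 + √334 ≈ 11.276)
(b(21, D(y(6, 6), 1)) - 56)*(p + (-245 + 58)) = (-12*21 - 56)*((-7 + √334) + (-245 + 58)) = (-252 - 56)*((-7 + √334) - 187) = -308*(-194 + √334) = 59752 - 308*√334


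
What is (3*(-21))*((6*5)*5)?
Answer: -9450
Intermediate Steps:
(3*(-21))*((6*5)*5) = -1890*5 = -63*150 = -9450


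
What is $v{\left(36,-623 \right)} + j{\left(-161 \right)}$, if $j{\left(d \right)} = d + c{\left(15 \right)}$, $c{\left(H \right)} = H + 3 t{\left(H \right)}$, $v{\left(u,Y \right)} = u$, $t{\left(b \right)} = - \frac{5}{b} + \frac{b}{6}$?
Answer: $- \frac{207}{2} \approx -103.5$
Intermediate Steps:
$t{\left(b \right)} = - \frac{5}{b} + \frac{b}{6}$ ($t{\left(b \right)} = - \frac{5}{b} + b \frac{1}{6} = - \frac{5}{b} + \frac{b}{6}$)
$c{\left(H \right)} = - \frac{15}{H} + \frac{3 H}{2}$ ($c{\left(H \right)} = H + 3 \left(- \frac{5}{H} + \frac{H}{6}\right) = H + \left(\frac{H}{2} - \frac{15}{H}\right) = - \frac{15}{H} + \frac{3 H}{2}$)
$j{\left(d \right)} = \frac{43}{2} + d$ ($j{\left(d \right)} = d + \left(- \frac{15}{15} + \frac{3}{2} \cdot 15\right) = d + \left(\left(-15\right) \frac{1}{15} + \frac{45}{2}\right) = d + \left(-1 + \frac{45}{2}\right) = d + \frac{43}{2} = \frac{43}{2} + d$)
$v{\left(36,-623 \right)} + j{\left(-161 \right)} = 36 + \left(\frac{43}{2} - 161\right) = 36 - \frac{279}{2} = - \frac{207}{2}$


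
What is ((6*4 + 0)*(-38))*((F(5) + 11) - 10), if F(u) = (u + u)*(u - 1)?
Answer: -37392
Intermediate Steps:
F(u) = 2*u*(-1 + u) (F(u) = (2*u)*(-1 + u) = 2*u*(-1 + u))
((6*4 + 0)*(-38))*((F(5) + 11) - 10) = ((6*4 + 0)*(-38))*((2*5*(-1 + 5) + 11) - 10) = ((24 + 0)*(-38))*((2*5*4 + 11) - 10) = (24*(-38))*((40 + 11) - 10) = -912*(51 - 10) = -912*41 = -37392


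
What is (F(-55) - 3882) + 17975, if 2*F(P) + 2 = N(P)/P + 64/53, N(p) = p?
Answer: 1493869/106 ≈ 14093.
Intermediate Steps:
F(P) = 11/106 (F(P) = -1 + (P/P + 64/53)/2 = -1 + (1 + 64*(1/53))/2 = -1 + (1 + 64/53)/2 = -1 + (½)*(117/53) = -1 + 117/106 = 11/106)
(F(-55) - 3882) + 17975 = (11/106 - 3882) + 17975 = -411481/106 + 17975 = 1493869/106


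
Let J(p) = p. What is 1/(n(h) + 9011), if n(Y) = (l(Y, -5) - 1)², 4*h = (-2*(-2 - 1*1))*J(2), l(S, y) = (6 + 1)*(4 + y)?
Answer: 1/9075 ≈ 0.00011019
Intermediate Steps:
l(S, y) = 28 + 7*y (l(S, y) = 7*(4 + y) = 28 + 7*y)
h = 3 (h = (-2*(-2 - 1*1)*2)/4 = (-2*(-2 - 1)*2)/4 = (-2*(-3)*2)/4 = (6*2)/4 = (¼)*12 = 3)
n(Y) = 64 (n(Y) = ((28 + 7*(-5)) - 1)² = ((28 - 35) - 1)² = (-7 - 1)² = (-8)² = 64)
1/(n(h) + 9011) = 1/(64 + 9011) = 1/9075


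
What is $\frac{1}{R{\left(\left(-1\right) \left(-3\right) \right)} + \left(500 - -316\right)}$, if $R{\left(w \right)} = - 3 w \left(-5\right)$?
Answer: $\frac{1}{861} \approx 0.0011614$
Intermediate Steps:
$R{\left(w \right)} = 15 w$
$\frac{1}{R{\left(\left(-1\right) \left(-3\right) \right)} + \left(500 - -316\right)} = \frac{1}{15 \left(\left(-1\right) \left(-3\right)\right) + \left(500 - -316\right)} = \frac{1}{15 \cdot 3 + \left(500 + 316\right)} = \frac{1}{45 + 816} = \frac{1}{861}$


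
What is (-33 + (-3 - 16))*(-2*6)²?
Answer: -7488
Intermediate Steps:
(-33 + (-3 - 16))*(-2*6)² = (-33 - 19)*(-12)² = -52*144 = -7488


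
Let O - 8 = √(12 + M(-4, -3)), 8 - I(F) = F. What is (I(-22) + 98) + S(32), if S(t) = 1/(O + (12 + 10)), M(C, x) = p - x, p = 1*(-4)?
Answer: 113822/889 - √11/889 ≈ 128.03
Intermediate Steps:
p = -4
M(C, x) = -4 - x
I(F) = 8 - F
O = 8 + √11 (O = 8 + √(12 + (-4 - 1*(-3))) = 8 + √(12 + (-4 + 3)) = 8 + √(12 - 1) = 8 + √11 ≈ 11.317)
S(t) = 1/(30 + √11) (S(t) = 1/((8 + √11) + (12 + 10)) = 1/((8 + √11) + 22) = 1/(30 + √11))
(I(-22) + 98) + S(32) = ((8 - 1*(-22)) + 98) + (30/889 - √11/889) = ((8 + 22) + 98) + (30/889 - √11/889) = (30 + 98) + (30/889 - √11/889) = 128 + (30/889 - √11/889) = 113822/889 - √11/889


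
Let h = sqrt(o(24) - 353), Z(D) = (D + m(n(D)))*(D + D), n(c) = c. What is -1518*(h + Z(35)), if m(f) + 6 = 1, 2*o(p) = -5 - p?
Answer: -3187800 - 5313*I*sqrt(30) ≈ -3.1878e+6 - 29101.0*I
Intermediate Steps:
o(p) = -5/2 - p/2 (o(p) = (-5 - p)/2 = -5/2 - p/2)
m(f) = -5 (m(f) = -6 + 1 = -5)
Z(D) = 2*D*(-5 + D) (Z(D) = (D - 5)*(D + D) = (-5 + D)*(2*D) = 2*D*(-5 + D))
h = 7*I*sqrt(30)/2 (h = sqrt((-5/2 - 1/2*24) - 353) = sqrt((-5/2 - 12) - 353) = sqrt(-29/2 - 353) = sqrt(-735/2) = 7*I*sqrt(30)/2 ≈ 19.17*I)
-1518*(h + Z(35)) = -1518*(7*I*sqrt(30)/2 + 2*35*(-5 + 35)) = -1518*(7*I*sqrt(30)/2 + 2*35*30) = -1518*(7*I*sqrt(30)/2 + 2100) = -1518*(2100 + 7*I*sqrt(30)/2) = -3187800 - 5313*I*sqrt(30)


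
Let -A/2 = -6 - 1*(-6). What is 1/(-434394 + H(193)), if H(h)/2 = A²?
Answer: -1/434394 ≈ -2.3021e-6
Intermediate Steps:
A = 0 (A = -2*(-6 - 1*(-6)) = -2*(-6 + 6) = -2*0 = 0)
H(h) = 0 (H(h) = 2*0² = 2*0 = 0)
1/(-434394 + H(193)) = 1/(-434394 + 0) = 1/(-434394) = -1/434394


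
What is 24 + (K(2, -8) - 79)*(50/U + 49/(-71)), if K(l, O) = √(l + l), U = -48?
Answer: 268123/1704 ≈ 157.35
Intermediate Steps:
K(l, O) = √2*√l (K(l, O) = √(2*l) = √2*√l)
24 + (K(2, -8) - 79)*(50/U + 49/(-71)) = 24 + (√2*√2 - 79)*(50/(-48) + 49/(-71)) = 24 + (2 - 79)*(50*(-1/48) + 49*(-1/71)) = 24 - 77*(-25/24 - 49/71) = 24 - 77*(-2951/1704) = 24 + 227227/1704 = 268123/1704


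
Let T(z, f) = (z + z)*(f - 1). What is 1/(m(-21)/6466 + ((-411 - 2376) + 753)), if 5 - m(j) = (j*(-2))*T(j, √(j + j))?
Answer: -85051196998/173017402572841 - 11406024*I*√42/173017402572841 ≈ -0.00049158 - 4.2724e-7*I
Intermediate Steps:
T(z, f) = 2*z*(-1 + f) (T(z, f) = (2*z)*(-1 + f) = 2*z*(-1 + f))
m(j) = 5 + 4*j²*(-1 + √2*√j) (m(j) = 5 - j*(-2)*2*j*(-1 + √(j + j)) = 5 - (-2*j)*2*j*(-1 + √(2*j)) = 5 - (-2*j)*2*j*(-1 + √2*√j) = 5 - (-4)*j²*(-1 + √2*√j) = 5 + 4*j²*(-1 + √2*√j))
1/(m(-21)/6466 + ((-411 - 2376) + 753)) = 1/((5 + 4*(-21)²*(-1 + √2*√(-21)))/6466 + ((-411 - 2376) + 753)) = 1/((5 + 4*441*(-1 + √2*(I*√21)))*(1/6466) + (-2787 + 753)) = 1/((5 + 4*441*(-1 + I*√42))*(1/6466) - 2034) = 1/((5 + (-1764 + 1764*I*√42))*(1/6466) - 2034) = 1/((-1759 + 1764*I*√42)*(1/6466) - 2034) = 1/((-1759/6466 + 882*I*√42/3233) - 2034) = 1/(-13153603/6466 + 882*I*√42/3233)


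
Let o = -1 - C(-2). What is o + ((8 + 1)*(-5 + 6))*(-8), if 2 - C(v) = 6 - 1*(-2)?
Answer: -67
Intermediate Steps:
C(v) = -6 (C(v) = 2 - (6 - 1*(-2)) = 2 - (6 + 2) = 2 - 1*8 = 2 - 8 = -6)
o = 5 (o = -1 - 1*(-6) = -1 + 6 = 5)
o + ((8 + 1)*(-5 + 6))*(-8) = 5 + ((8 + 1)*(-5 + 6))*(-8) = 5 + (9*1)*(-8) = 5 + 9*(-8) = 5 - 72 = -67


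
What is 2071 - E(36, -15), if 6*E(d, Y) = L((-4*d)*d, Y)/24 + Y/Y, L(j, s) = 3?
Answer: 33133/16 ≈ 2070.8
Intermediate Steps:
E(d, Y) = 3/16 (E(d, Y) = (3/24 + Y/Y)/6 = (3*(1/24) + 1)/6 = (1/8 + 1)/6 = (1/6)*(9/8) = 3/16)
2071 - E(36, -15) = 2071 - 1*3/16 = 2071 - 3/16 = 33133/16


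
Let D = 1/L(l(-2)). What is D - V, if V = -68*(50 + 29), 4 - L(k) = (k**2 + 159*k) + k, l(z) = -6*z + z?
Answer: 9110911/1696 ≈ 5372.0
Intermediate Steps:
l(z) = -5*z
L(k) = 4 - k**2 - 160*k (L(k) = 4 - ((k**2 + 159*k) + k) = 4 - (k**2 + 160*k) = 4 + (-k**2 - 160*k) = 4 - k**2 - 160*k)
D = -1/1696 (D = 1/(4 - (-5*(-2))**2 - (-800)*(-2)) = 1/(4 - 1*10**2 - 160*10) = 1/(4 - 1*100 - 1600) = 1/(4 - 100 - 1600) = 1/(-1696) = -1/1696 ≈ -0.00058962)
V = -5372 (V = -68*79 = -5372)
D - V = -1/1696 - 1*(-5372) = -1/1696 + 5372 = 9110911/1696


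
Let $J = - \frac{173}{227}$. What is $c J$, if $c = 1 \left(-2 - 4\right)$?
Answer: $\frac{1038}{227} \approx 4.5727$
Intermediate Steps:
$c = -6$ ($c = 1 \left(-6\right) = -6$)
$J = - \frac{173}{227}$ ($J = \left(-173\right) \frac{1}{227} = - \frac{173}{227} \approx -0.76211$)
$c J = \left(-6\right) \left(- \frac{173}{227}\right) = \frac{1038}{227}$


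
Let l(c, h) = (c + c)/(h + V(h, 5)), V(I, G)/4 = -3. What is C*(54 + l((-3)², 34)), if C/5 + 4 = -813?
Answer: -2463255/11 ≈ -2.2393e+5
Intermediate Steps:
V(I, G) = -12 (V(I, G) = 4*(-3) = -12)
C = -4085 (C = -20 + 5*(-813) = -20 - 4065 = -4085)
l(c, h) = 2*c/(-12 + h) (l(c, h) = (c + c)/(h - 12) = (2*c)/(-12 + h) = 2*c/(-12 + h))
C*(54 + l((-3)², 34)) = -4085*(54 + 2*(-3)²/(-12 + 34)) = -4085*(54 + 2*9/22) = -4085*(54 + 2*9*(1/22)) = -4085*(54 + 9/11) = -4085*603/11 = -2463255/11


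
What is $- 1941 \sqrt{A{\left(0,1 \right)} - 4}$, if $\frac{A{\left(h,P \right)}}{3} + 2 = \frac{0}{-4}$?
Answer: $- 1941 i \sqrt{10} \approx - 6138.0 i$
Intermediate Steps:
$A{\left(h,P \right)} = -6$ ($A{\left(h,P \right)} = -6 + 3 \frac{0}{-4} = -6 + 3 \cdot 0 \left(- \frac{1}{4}\right) = -6 + 3 \cdot 0 = -6 + 0 = -6$)
$- 1941 \sqrt{A{\left(0,1 \right)} - 4} = - 1941 \sqrt{-6 - 4} = - 1941 \sqrt{-10} = - 1941 i \sqrt{10}$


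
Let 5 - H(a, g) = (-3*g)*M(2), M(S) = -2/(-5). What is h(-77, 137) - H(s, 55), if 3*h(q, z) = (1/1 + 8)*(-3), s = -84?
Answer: -80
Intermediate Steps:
M(S) = ⅖ (M(S) = -2*(-⅕) = ⅖)
H(a, g) = 5 + 6*g/5 (H(a, g) = 5 - (-3*g)*2/5 = 5 - (-6)*g/5 = 5 + 6*g/5)
h(q, z) = -9 (h(q, z) = ((1/1 + 8)*(-3))/3 = ((1 + 8)*(-3))/3 = (9*(-3))/3 = (⅓)*(-27) = -9)
h(-77, 137) - H(s, 55) = -9 - (5 + (6/5)*55) = -9 - (5 + 66) = -9 - 1*71 = -9 - 71 = -80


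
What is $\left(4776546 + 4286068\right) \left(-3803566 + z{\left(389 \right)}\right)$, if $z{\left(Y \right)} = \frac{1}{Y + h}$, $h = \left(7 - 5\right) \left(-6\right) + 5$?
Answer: $- \frac{6583817837439777}{191} \approx -3.447 \cdot 10^{13}$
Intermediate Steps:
$h = -7$ ($h = 2 \left(-6\right) + 5 = -12 + 5 = -7$)
$z{\left(Y \right)} = \frac{1}{-7 + Y}$ ($z{\left(Y \right)} = \frac{1}{Y - 7} = \frac{1}{-7 + Y}$)
$\left(4776546 + 4286068\right) \left(-3803566 + z{\left(389 \right)}\right) = \left(4776546 + 4286068\right) \left(-3803566 + \frac{1}{-7 + 389}\right) = 9062614 \left(-3803566 + \frac{1}{382}\right) = 9062614 \left(- \frac{1452962211}{382}\right) = - \frac{6583817837439777}{191}$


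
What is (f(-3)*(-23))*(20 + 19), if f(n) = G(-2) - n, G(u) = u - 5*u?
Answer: -9867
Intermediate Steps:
G(u) = -4*u
f(n) = 8 - n (f(n) = -4*(-2) - n = 8 - n)
(f(-3)*(-23))*(20 + 19) = ((8 - 1*(-3))*(-23))*(20 + 19) = ((8 + 3)*(-23))*39 = (11*(-23))*39 = -253*39 = -9867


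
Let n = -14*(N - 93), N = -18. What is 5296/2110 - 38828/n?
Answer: -18424274/819735 ≈ -22.476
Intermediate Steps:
n = 1554 (n = -14*(-18 - 93) = -14*(-111) = 1554)
5296/2110 - 38828/n = 5296/2110 - 38828/1554 = 5296*(1/2110) - 38828*1/1554 = 2648/1055 - 19414/777 = -18424274/819735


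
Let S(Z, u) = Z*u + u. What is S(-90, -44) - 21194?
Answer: -17278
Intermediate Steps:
S(Z, u) = u + Z*u
S(-90, -44) - 21194 = -44*(1 - 90) - 21194 = -44*(-89) - 21194 = 3916 - 21194 = -17278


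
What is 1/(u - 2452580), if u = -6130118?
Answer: -1/8582698 ≈ -1.1651e-7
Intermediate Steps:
1/(u - 2452580) = 1/(-6130118 - 2452580) = 1/(-8582698) = -1/8582698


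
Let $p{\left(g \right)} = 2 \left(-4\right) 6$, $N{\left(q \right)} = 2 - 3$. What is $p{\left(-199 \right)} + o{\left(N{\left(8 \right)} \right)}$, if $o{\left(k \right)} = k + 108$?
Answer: $59$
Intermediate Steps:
$N{\left(q \right)} = -1$ ($N{\left(q \right)} = 2 - 3 = -1$)
$p{\left(g \right)} = -48$ ($p{\left(g \right)} = \left(-8\right) 6 = -48$)
$o{\left(k \right)} = 108 + k$
$p{\left(-199 \right)} + o{\left(N{\left(8 \right)} \right)} = -48 + \left(108 - 1\right) = -48 + 107 = 59$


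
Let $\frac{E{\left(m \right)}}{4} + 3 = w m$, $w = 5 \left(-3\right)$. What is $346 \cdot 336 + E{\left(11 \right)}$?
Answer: $115584$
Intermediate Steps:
$w = -15$
$E{\left(m \right)} = -12 - 60 m$ ($E{\left(m \right)} = -12 + 4 \left(- 15 m\right) = -12 - 60 m$)
$346 \cdot 336 + E{\left(11 \right)} = 346 \cdot 336 - 672 = 116256 - 672 = 115584$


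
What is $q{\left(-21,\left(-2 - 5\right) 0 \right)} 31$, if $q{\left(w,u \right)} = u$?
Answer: $0$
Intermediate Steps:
$q{\left(-21,\left(-2 - 5\right) 0 \right)} 31 = \left(-2 - 5\right) 0 \cdot 31 = \left(-7\right) 0 \cdot 31 = 0 \cdot 31 = 0$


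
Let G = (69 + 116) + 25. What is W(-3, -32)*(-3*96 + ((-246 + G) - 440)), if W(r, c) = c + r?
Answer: 26740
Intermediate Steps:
G = 210 (G = 185 + 25 = 210)
W(-3, -32)*(-3*96 + ((-246 + G) - 440)) = (-32 - 3)*(-3*96 + ((-246 + 210) - 440)) = -35*(-288 + (-36 - 440)) = -35*(-288 - 476) = -35*(-764) = 26740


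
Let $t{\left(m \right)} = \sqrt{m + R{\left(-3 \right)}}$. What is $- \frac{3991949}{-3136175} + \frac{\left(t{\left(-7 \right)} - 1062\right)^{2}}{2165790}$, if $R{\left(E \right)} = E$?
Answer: $\frac{1218280801966}{679229645325} - \frac{354 i \sqrt{10}}{360965} \approx 1.7936 - 0.0031013 i$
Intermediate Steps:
$t{\left(m \right)} = \sqrt{-3 + m}$ ($t{\left(m \right)} = \sqrt{m - 3} = \sqrt{-3 + m}$)
$- \frac{3991949}{-3136175} + \frac{\left(t{\left(-7 \right)} - 1062\right)^{2}}{2165790} = - \frac{3991949}{-3136175} + \frac{\left(\sqrt{-3 - 7} - 1062\right)^{2}}{2165790} = \left(-3991949\right) \left(- \frac{1}{3136175}\right) + \left(\sqrt{-10} - 1062\right)^{2} \cdot \frac{1}{2165790} = \frac{3991949}{3136175} + \left(i \sqrt{10} - 1062\right)^{2} \cdot \frac{1}{2165790} = \frac{3991949}{3136175} + \left(-1062 + i \sqrt{10}\right)^{2} \cdot \frac{1}{2165790} = \frac{3991949}{3136175} + \frac{\left(-1062 + i \sqrt{10}\right)^{2}}{2165790}$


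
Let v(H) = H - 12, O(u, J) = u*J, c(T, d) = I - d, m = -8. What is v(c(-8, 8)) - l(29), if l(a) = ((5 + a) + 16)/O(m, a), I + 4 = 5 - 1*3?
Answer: -2527/116 ≈ -21.784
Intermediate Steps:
I = -2 (I = -4 + (5 - 1*3) = -4 + (5 - 3) = -4 + 2 = -2)
c(T, d) = -2 - d
O(u, J) = J*u
l(a) = -(21 + a)/(8*a) (l(a) = ((5 + a) + 16)/((a*(-8))) = (21 + a)/((-8*a)) = (21 + a)*(-1/(8*a)) = -(21 + a)/(8*a))
v(H) = -12 + H
v(c(-8, 8)) - l(29) = (-12 + (-2 - 1*8)) - (-21 - 1*29)/(8*29) = (-12 + (-2 - 8)) - (-21 - 29)/(8*29) = (-12 - 10) - (-50)/(8*29) = -22 - 1*(-25/116) = -22 + 25/116 = -2527/116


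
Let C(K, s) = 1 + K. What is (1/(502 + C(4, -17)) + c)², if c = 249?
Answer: 15937547536/257049 ≈ 62002.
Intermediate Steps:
(1/(502 + C(4, -17)) + c)² = (1/(502 + (1 + 4)) + 249)² = (1/(502 + 5) + 249)² = (1/507 + 249)² = (126244/507)² = 15937547536/257049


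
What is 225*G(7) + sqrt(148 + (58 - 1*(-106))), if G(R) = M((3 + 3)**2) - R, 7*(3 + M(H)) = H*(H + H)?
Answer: 567450/7 + 2*sqrt(78) ≈ 81082.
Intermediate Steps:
M(H) = -3 + 2*H**2/7 (M(H) = -3 + (H*(H + H))/7 = -3 + (H*(2*H))/7 = -3 + (2*H**2)/7 = -3 + 2*H**2/7)
G(R) = 2571/7 - R (G(R) = (-3 + 2*((3 + 3)**2)**2/7) - R = (-3 + 2*(6**2)**2/7) - R = (-3 + (2/7)*36**2) - R = (-3 + (2/7)*1296) - R = (-3 + 2592/7) - R = 2571/7 - R)
225*G(7) + sqrt(148 + (58 - 1*(-106))) = 225*(2571/7 - 1*7) + sqrt(148 + (58 - 1*(-106))) = 225*(2571/7 - 7) + sqrt(148 + (58 + 106)) = 225*(2522/7) + sqrt(148 + 164) = 567450/7 + sqrt(312) = 567450/7 + 2*sqrt(78)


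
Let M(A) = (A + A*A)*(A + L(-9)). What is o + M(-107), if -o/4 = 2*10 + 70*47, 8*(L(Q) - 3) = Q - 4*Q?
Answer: -4618115/4 ≈ -1.1545e+6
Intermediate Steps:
L(Q) = 3 - 3*Q/8 (L(Q) = 3 + (Q - 4*Q)/8 = 3 + (-3*Q)/8 = 3 - 3*Q/8)
o = -13240 (o = -4*(2*10 + 70*47) = -4*(20 + 3290) = -4*3310 = -13240)
M(A) = (51/8 + A)*(A + A²) (M(A) = (A + A*A)*(A + (3 - 3/8*(-9))) = (A + A²)*(A + (3 + 27/8)) = (A + A²)*(A + 51/8) = (A + A²)*(51/8 + A) = (51/8 + A)*(A + A²))
o + M(-107) = -13240 + (⅛)*(-107)*(51 + 8*(-107)² + 59*(-107)) = -13240 + (⅛)*(-107)*(51 + 8*11449 - 6313) = -13240 + (⅛)*(-107)*(51 + 91592 - 6313) = -13240 + (⅛)*(-107)*85330 = -13240 - 4565155/4 = -4618115/4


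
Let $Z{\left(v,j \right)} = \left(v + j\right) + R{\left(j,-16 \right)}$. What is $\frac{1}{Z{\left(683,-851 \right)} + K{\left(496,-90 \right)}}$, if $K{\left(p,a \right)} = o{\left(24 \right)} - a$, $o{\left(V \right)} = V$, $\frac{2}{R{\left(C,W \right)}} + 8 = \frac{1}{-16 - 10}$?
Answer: $- \frac{209}{11338} \approx -0.018434$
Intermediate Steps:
$R{\left(C,W \right)} = - \frac{52}{209}$ ($R{\left(C,W \right)} = \frac{2}{-8 + \frac{1}{-16 - 10}} = \frac{2}{-8 + \frac{1}{-26}} = \frac{2}{-8 - \frac{1}{26}} = \frac{2}{- \frac{209}{26}} = 2 \left(- \frac{26}{209}\right) = - \frac{52}{209}$)
$Z{\left(v,j \right)} = - \frac{52}{209} + j + v$ ($Z{\left(v,j \right)} = \left(v + j\right) - \frac{52}{209} = \left(j + v\right) - \frac{52}{209} = - \frac{52}{209} + j + v$)
$K{\left(p,a \right)} = 24 - a$
$\frac{1}{Z{\left(683,-851 \right)} + K{\left(496,-90 \right)}} = \frac{1}{\left(- \frac{52}{209} - 851 + 683\right) + \left(24 - -90\right)} = \frac{1}{- \frac{35164}{209} + \left(24 + 90\right)} = \frac{1}{- \frac{35164}{209} + 114} = \frac{1}{- \frac{11338}{209}} = - \frac{209}{11338}$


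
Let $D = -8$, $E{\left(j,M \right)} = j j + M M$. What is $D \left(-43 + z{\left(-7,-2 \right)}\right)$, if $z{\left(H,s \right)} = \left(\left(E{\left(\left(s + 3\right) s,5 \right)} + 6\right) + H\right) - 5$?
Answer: $160$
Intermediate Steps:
$E{\left(j,M \right)} = M^{2} + j^{2}$ ($E{\left(j,M \right)} = j^{2} + M^{2} = M^{2} + j^{2}$)
$z{\left(H,s \right)} = 26 + H + s^{2} \left(3 + s\right)^{2}$ ($z{\left(H,s \right)} = \left(\left(\left(5^{2} + \left(\left(s + 3\right) s\right)^{2}\right) + 6\right) + H\right) - 5 = \left(\left(\left(25 + \left(\left(3 + s\right) s\right)^{2}\right) + 6\right) + H\right) - 5 = \left(\left(\left(25 + \left(s \left(3 + s\right)\right)^{2}\right) + 6\right) + H\right) - 5 = \left(\left(\left(25 + s^{2} \left(3 + s\right)^{2}\right) + 6\right) + H\right) - 5 = \left(\left(31 + s^{2} \left(3 + s\right)^{2}\right) + H\right) - 5 = \left(31 + H + s^{2} \left(3 + s\right)^{2}\right) - 5 = 26 + H + s^{2} \left(3 + s\right)^{2}$)
$D \left(-43 + z{\left(-7,-2 \right)}\right) = - 8 \left(-43 + \left(26 - 7 + \left(-2\right)^{2} \left(3 - 2\right)^{2}\right)\right) = - 8 \left(-43 + \left(26 - 7 + 4 \cdot 1^{2}\right)\right) = - 8 \left(-43 + \left(26 - 7 + 4 \cdot 1\right)\right) = - 8 \left(-43 + \left(26 - 7 + 4\right)\right) = - 8 \left(-43 + 23\right) = \left(-8\right) \left(-20\right) = 160$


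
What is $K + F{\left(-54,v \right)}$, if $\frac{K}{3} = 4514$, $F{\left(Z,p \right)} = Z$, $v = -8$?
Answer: $13488$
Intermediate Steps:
$K = 13542$ ($K = 3 \cdot 4514 = 13542$)
$K + F{\left(-54,v \right)} = 13542 - 54 = 13488$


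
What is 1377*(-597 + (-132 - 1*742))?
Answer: -2025567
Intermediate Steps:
1377*(-597 + (-132 - 1*742)) = 1377*(-597 + (-132 - 742)) = 1377*(-597 - 874) = 1377*(-1471) = -2025567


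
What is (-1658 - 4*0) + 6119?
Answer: 4461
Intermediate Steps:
(-1658 - 4*0) + 6119 = (-1658 + 0) + 6119 = -1658 + 6119 = 4461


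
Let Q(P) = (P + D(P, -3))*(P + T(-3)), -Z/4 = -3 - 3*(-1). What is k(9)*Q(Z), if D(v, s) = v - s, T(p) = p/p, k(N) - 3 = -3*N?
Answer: -72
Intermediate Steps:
k(N) = 3 - 3*N
Z = 0 (Z = -4*(-3 - 3*(-1)) = -4*(-3 + 3) = -4*0 = 0)
T(p) = 1
Q(P) = (1 + P)*(3 + 2*P) (Q(P) = (P + (P - 1*(-3)))*(P + 1) = (P + (P + 3))*(1 + P) = (P + (3 + P))*(1 + P) = (3 + 2*P)*(1 + P) = (1 + P)*(3 + 2*P))
k(9)*Q(Z) = (3 - 3*9)*(3 + 2*0**2 + 5*0) = (3 - 27)*(3 + 2*0 + 0) = -24*(3 + 0 + 0) = -24*3 = -72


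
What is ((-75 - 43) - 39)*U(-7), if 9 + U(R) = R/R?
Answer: 1256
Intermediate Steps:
U(R) = -8 (U(R) = -9 + R/R = -9 + 1 = -8)
((-75 - 43) - 39)*U(-7) = ((-75 - 43) - 39)*(-8) = (-118 - 39)*(-8) = -157*(-8) = 1256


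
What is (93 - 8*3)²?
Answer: 4761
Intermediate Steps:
(93 - 8*3)² = (93 - 24)² = 69² = 4761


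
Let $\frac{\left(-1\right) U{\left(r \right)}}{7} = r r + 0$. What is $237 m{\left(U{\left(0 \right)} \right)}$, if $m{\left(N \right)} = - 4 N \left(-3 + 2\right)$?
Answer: $0$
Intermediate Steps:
$U{\left(r \right)} = - 7 r^{2}$ ($U{\left(r \right)} = - 7 \left(r r + 0\right) = - 7 \left(r^{2} + 0\right) = - 7 r^{2}$)
$m{\left(N \right)} = 4 N$ ($m{\left(N \right)} = - 4 N \left(-1\right) = 4 N$)
$237 m{\left(U{\left(0 \right)} \right)} = 237 \cdot 4 \left(- 7 \cdot 0^{2}\right) = 237 \cdot 4 \left(\left(-7\right) 0\right) = 237 \cdot 4 \cdot 0 = 237 \cdot 0 = 0$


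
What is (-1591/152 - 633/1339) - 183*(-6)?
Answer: 221247179/203528 ≈ 1087.1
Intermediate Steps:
(-1591/152 - 633/1339) - 183*(-6) = (-1591*1/152 - 633*1/1339) - 1*(-1098) = (-1591/152 - 633/1339) + 1098 = -2226565/203528 + 1098 = 221247179/203528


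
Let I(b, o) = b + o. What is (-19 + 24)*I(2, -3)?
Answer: -5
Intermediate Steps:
(-19 + 24)*I(2, -3) = (-19 + 24)*(2 - 3) = 5*(-1) = -5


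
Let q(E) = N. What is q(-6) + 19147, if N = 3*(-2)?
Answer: 19141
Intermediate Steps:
N = -6
q(E) = -6
q(-6) + 19147 = -6 + 19147 = 19141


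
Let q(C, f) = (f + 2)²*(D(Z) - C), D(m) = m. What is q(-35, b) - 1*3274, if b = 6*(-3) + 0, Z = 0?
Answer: 5686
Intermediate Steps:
b = -18 (b = -18 + 0 = -18)
q(C, f) = -C*(2 + f)² (q(C, f) = (f + 2)²*(0 - C) = (2 + f)²*(-C) = -C*(2 + f)²)
q(-35, b) - 1*3274 = -1*(-35)*(2 - 18)² - 1*3274 = -1*(-35)*(-16)² - 3274 = -1*(-35)*256 - 3274 = 8960 - 3274 = 5686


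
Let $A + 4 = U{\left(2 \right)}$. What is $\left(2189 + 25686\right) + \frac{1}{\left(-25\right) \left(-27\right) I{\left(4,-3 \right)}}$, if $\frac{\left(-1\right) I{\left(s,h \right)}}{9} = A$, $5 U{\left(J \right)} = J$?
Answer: $\frac{609626251}{21870} \approx 27875.0$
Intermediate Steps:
$U{\left(J \right)} = \frac{J}{5}$
$A = - \frac{18}{5}$ ($A = -4 + \frac{1}{5} \cdot 2 = -4 + \frac{2}{5} = - \frac{18}{5} \approx -3.6$)
$I{\left(s,h \right)} = \frac{162}{5}$ ($I{\left(s,h \right)} = \left(-9\right) \left(- \frac{18}{5}\right) = \frac{162}{5}$)
$\left(2189 + 25686\right) + \frac{1}{\left(-25\right) \left(-27\right) I{\left(4,-3 \right)}} = \left(2189 + 25686\right) + \frac{1}{\left(-25\right) \left(-27\right) \frac{162}{5}} = 27875 + \frac{1}{675 \cdot \frac{162}{5}} = 27875 + \frac{1}{21870} = \frac{609626251}{21870}$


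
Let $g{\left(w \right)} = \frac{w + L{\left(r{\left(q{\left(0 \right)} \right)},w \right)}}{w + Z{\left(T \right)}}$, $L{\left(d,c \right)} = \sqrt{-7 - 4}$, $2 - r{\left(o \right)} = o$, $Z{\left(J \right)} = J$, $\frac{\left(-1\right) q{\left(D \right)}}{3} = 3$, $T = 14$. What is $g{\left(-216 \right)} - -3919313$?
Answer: $\frac{395850721}{101} - \frac{i \sqrt{11}}{202} \approx 3.9193 \cdot 10^{6} - 0.016419 i$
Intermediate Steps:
$q{\left(D \right)} = -9$ ($q{\left(D \right)} = \left(-3\right) 3 = -9$)
$r{\left(o \right)} = 2 - o$
$L{\left(d,c \right)} = i \sqrt{11}$ ($L{\left(d,c \right)} = \sqrt{-11} = i \sqrt{11}$)
$g{\left(w \right)} = \frac{w + i \sqrt{11}}{14 + w}$ ($g{\left(w \right)} = \frac{w + i \sqrt{11}}{w + 14} = \frac{w + i \sqrt{11}}{14 + w}$)
$g{\left(-216 \right)} - -3919313 = \frac{-216 + i \sqrt{11}}{14 - 216} - -3919313 = \frac{-216 + i \sqrt{11}}{-202} + 3919313 = - \frac{-216 + i \sqrt{11}}{202} + 3919313 = \left(\frac{108}{101} - \frac{i \sqrt{11}}{202}\right) + 3919313 = \frac{395850721}{101} - \frac{i \sqrt{11}}{202}$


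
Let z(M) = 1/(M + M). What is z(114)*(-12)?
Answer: -1/19 ≈ -0.052632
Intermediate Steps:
z(M) = 1/(2*M)
z(114)*(-12) = ((1/2)/114)*(-12) = ((1/2)*(1/114))*(-12) = (1/228)*(-12) = -1/19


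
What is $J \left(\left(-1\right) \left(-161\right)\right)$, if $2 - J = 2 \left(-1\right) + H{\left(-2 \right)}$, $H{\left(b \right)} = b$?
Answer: $966$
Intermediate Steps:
$J = 6$ ($J = 2 - \left(2 \left(-1\right) - 2\right) = 2 - \left(-2 - 2\right) = 2 - -4 = 2 + 4 = 6$)
$J \left(\left(-1\right) \left(-161\right)\right) = 6 \left(\left(-1\right) \left(-161\right)\right) = 6 \cdot 161 = 966$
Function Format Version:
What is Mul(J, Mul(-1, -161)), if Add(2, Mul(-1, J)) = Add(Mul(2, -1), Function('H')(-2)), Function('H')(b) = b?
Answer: 966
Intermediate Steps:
J = 6 (J = Add(2, Mul(-1, Add(Mul(2, -1), -2))) = Add(2, Mul(-1, Add(-2, -2))) = Add(2, Mul(-1, -4)) = Add(2, 4) = 6)
Mul(J, Mul(-1, -161)) = Mul(6, Mul(-1, -161)) = Mul(6, 161) = 966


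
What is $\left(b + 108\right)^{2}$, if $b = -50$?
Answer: $3364$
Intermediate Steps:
$\left(b + 108\right)^{2} = \left(-50 + 108\right)^{2} = 58^{2} = 3364$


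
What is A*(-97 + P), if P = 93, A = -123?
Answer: 492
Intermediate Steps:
A*(-97 + P) = -123*(-97 + 93) = -123*(-4) = 492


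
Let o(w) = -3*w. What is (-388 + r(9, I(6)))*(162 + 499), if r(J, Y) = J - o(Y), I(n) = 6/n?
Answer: -248536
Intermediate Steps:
r(J, Y) = J + 3*Y (r(J, Y) = J - (-3)*Y = J + 3*Y)
(-388 + r(9, I(6)))*(162 + 499) = (-388 + (9 + 3*(6/6)))*(162 + 499) = (-388 + (9 + 3*(6*(1/6))))*661 = (-388 + (9 + 3*1))*661 = (-388 + (9 + 3))*661 = (-388 + 12)*661 = -376*661 = -248536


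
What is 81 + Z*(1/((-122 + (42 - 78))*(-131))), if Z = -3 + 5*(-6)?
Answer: 1676505/20698 ≈ 80.998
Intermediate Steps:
Z = -33 (Z = -3 - 30 = -33)
81 + Z*(1/((-122 + (42 - 78))*(-131))) = 81 - 33/((-122 + (42 - 78))*(-131)) = 81 - 33*(-1)/((-122 - 36)*131) = 81 - 33*(-1)/((-158)*131) = 81 - (-33)*(-1)/(158*131) = 81 - 33*1/20698 = 81 - 33/20698 = 1676505/20698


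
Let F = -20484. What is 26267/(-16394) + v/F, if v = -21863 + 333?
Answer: -23136301/41976837 ≈ -0.55117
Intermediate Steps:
v = -21530
26267/(-16394) + v/F = 26267/(-16394) - 21530/(-20484) = 26267*(-1/16394) - 21530*(-1/20484) = -26267/16394 + 10765/10242 = -23136301/41976837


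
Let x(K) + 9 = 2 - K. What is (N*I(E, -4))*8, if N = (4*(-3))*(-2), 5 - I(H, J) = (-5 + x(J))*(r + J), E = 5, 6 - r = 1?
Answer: 2496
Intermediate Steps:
r = 5 (r = 6 - 1*1 = 6 - 1 = 5)
x(K) = -7 - K (x(K) = -9 + (2 - K) = -7 - K)
I(H, J) = 5 - (-12 - J)*(5 + J) (I(H, J) = 5 - (-5 + (-7 - J))*(5 + J) = 5 - (-12 - J)*(5 + J))
N = 24 (N = -12*(-2) = 24)
(N*I(E, -4))*8 = (24*(65 + (-4)**2 + 17*(-4)))*8 = (24*(65 + 16 - 68))*8 = (24*13)*8 = 312*8 = 2496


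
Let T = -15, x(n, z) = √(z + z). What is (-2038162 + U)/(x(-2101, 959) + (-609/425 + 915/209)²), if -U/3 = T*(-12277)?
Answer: 699360148691682512947233750/57356527730586757139927 - 161267091042389034213671875*√1918/114713055461173514279854 ≈ -49375.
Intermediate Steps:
x(n, z) = √2*√z (x(n, z) = √(2*z) = √2*√z)
U = -552465 (U = -(-45)*(-12277) = -3*184155 = -552465)
(-2038162 + U)/(x(-2101, 959) + (-609/425 + 915/209)²) = (-2038162 - 552465)/(√2*√959 + (-609/425 + 915/209)²) = -2590627/(√1918 + (-609*1/425 + 915*(1/209))²) = -2590627/(√1918 + (-609/425 + 915/209)²) = -2590627/(√1918 + (261594/88825)²) = -2590627/(√1918 + 68431420836/7889880625) = -2590627/(68431420836/7889880625 + √1918)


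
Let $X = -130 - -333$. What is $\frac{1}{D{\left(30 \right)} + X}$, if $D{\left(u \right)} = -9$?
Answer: $\frac{1}{194} \approx 0.0051546$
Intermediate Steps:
$X = 203$ ($X = -130 + 333 = 203$)
$\frac{1}{D{\left(30 \right)} + X} = \frac{1}{-9 + 203} = \frac{1}{194}$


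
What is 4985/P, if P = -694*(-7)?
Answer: 4985/4858 ≈ 1.0261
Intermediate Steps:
P = 4858
4985/P = 4985/4858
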